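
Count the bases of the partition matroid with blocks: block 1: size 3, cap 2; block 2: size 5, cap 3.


A basis picks exactly ci elements from block i.
Number of bases = product of C(|Si|, ci).
= C(3,2) * C(5,3)
= 3 * 10
= 30.

30


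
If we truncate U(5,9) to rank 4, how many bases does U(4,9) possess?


Truncating U(5,9) to rank 4 gives U(4,9).
Bases of U(4,9) are all 4-element subsets of 9 elements.
Number of bases = (9 choose 4) = 126.

126


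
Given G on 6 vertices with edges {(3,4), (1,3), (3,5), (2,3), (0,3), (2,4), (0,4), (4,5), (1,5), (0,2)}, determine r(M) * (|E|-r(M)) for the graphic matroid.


r(M) = |V| - c = 6 - 1 = 5.
nullity = |E| - r(M) = 10 - 5 = 5.
Product = 5 * 5 = 25.

25


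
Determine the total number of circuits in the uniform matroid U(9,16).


In U(9,16), circuits are the (10)-element subsets.
Any set of 10 elements is dependent, and removing any one element gives
an independent set of size 9, so it is a minimal dependent set.
Number of circuits = C(16,10) = 8008.

8008


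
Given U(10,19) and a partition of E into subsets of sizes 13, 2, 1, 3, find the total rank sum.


r(Ai) = min(|Ai|, 10) for each part.
Sum = min(13,10) + min(2,10) + min(1,10) + min(3,10)
    = 10 + 2 + 1 + 3
    = 16.

16


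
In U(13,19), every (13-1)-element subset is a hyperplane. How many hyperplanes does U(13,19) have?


Hyperplanes of U(13,19) are flats of rank 12.
In a uniform matroid, these are exactly the (12)-element subsets.
Count = (19 choose 12) = 50388.

50388


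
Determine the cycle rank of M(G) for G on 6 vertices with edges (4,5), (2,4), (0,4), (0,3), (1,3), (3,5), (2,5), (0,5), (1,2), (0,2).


Cycle rank (nullity) = |E| - r(M) = |E| - (|V| - c).
|E| = 10, |V| = 6, c = 1.
Nullity = 10 - (6 - 1) = 10 - 5 = 5.

5


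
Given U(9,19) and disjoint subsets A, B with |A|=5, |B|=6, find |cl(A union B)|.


|A union B| = 5 + 6 = 11 (disjoint).
In U(9,19), cl(S) = S if |S| < 9, else cl(S) = E.
Since 11 >= 9, cl(A union B) = E.
|cl(A union B)| = 19.

19


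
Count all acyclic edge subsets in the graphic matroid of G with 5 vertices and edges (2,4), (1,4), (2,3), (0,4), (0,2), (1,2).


An independent set in a graphic matroid is an acyclic edge subset.
G has 5 vertices and 6 edges.
Enumerate all 2^6 = 64 subsets, checking for acyclicity.
Total independent sets = 48.

48


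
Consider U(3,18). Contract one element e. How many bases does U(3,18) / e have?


Contracting e from U(3,18) gives U(2,17).
Bases of U(2,17) = C(17,2) = (17 * 16) / (1 * 2) = 136.

136


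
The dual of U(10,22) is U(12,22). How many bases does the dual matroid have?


The dual of U(r,n) is U(n-r, n) = U(12,22).
Bases of U(12,22) are all (12)-element subsets.
|B(M*)| = (22 choose 12) = 646646.

646646


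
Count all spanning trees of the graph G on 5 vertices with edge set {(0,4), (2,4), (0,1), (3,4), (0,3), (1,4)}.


By Kirchhoff's matrix tree theorem, the number of spanning trees equals
the determinant of any cofactor of the Laplacian matrix L.
G has 5 vertices and 6 edges.
Computing the (4 x 4) cofactor determinant gives 8.

8


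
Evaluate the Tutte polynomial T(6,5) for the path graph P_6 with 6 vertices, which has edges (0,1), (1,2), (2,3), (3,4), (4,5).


A path on 6 vertices is a tree with 5 edges.
T(x,y) = x^(5) for any tree.
T(6,5) = 6^5 = 7776.

7776


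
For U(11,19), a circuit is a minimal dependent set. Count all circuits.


In U(11,19), circuits are the (12)-element subsets.
Any set of 12 elements is dependent, and removing any one element gives
an independent set of size 11, so it is a minimal dependent set.
Number of circuits = C(19,12) = 50388.

50388


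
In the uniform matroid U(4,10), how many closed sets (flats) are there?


Flats of U(4,10): every subset of size < 4 is a flat, plus E itself.
Count = C(10,0) + C(10,1) + C(10,2) + C(10,3) + 1
     = 1 + 10 + 45 + 120 + 1
     = 177.

177


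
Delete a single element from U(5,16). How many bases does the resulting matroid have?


Deleting e from U(5,16) gives U(5,15) since n > r.
Bases of U(5,15) = C(15,5) = 15! / (5! * 10!) = 3003.

3003


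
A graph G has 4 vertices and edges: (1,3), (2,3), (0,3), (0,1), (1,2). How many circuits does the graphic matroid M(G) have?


A circuit in a graphic matroid = edge set of a simple cycle.
G has 4 vertices and 5 edges.
Enumerating all minimal edge subsets forming cycles...
Total circuits found: 3.

3


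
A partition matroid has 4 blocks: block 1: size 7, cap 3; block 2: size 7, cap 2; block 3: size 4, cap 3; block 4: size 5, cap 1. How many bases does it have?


A basis picks exactly ci elements from block i.
Number of bases = product of C(|Si|, ci).
= C(7,3) * C(7,2) * C(4,3) * C(5,1)
= 35 * 21 * 4 * 5
= 14700.

14700


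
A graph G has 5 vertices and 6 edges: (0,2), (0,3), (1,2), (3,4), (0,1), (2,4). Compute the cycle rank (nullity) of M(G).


Cycle rank (nullity) = |E| - r(M) = |E| - (|V| - c).
|E| = 6, |V| = 5, c = 1.
Nullity = 6 - (5 - 1) = 6 - 4 = 2.

2


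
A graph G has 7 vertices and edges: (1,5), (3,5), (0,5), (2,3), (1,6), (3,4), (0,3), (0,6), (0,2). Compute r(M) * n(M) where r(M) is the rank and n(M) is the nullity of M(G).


r(M) = |V| - c = 7 - 1 = 6.
nullity = |E| - r(M) = 9 - 6 = 3.
Product = 6 * 3 = 18.

18


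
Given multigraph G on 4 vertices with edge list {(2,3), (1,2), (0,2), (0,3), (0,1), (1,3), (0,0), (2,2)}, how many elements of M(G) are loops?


In a graphic matroid, a loop is a self-loop edge (u,u) with rank 0.
Examining all 8 edges for self-loops...
Self-loops found: (0,0), (2,2)
Number of loops = 2.

2


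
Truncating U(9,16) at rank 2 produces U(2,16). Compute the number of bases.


Truncating U(9,16) to rank 2 gives U(2,16).
Bases of U(2,16) are all 2-element subsets of 16 elements.
Number of bases = C(16,2) = 16! / (2! * 14!) = 120.

120


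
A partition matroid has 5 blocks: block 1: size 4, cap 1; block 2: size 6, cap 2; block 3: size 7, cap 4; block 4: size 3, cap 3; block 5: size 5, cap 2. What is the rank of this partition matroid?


Rank of a partition matroid = sum of min(|Si|, ci) for each block.
= min(4,1) + min(6,2) + min(7,4) + min(3,3) + min(5,2)
= 1 + 2 + 4 + 3 + 2
= 12.

12


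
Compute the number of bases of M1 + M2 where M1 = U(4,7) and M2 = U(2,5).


Bases of a direct sum M1 + M2: |B| = |B(M1)| * |B(M2)|.
|B(U(4,7))| = C(7,4) = 35.
|B(U(2,5))| = C(5,2) = 10.
Total bases = 35 * 10 = 350.

350


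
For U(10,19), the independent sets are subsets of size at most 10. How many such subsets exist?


Independent sets of U(10,19) are all subsets of size <= 10.
Count = (19 choose 0) + (19 choose 1) + (19 choose 2) + (19 choose 3) + (19 choose 4) + (19 choose 5) + (19 choose 6) + (19 choose 7) + (19 choose 8) + (19 choose 9) + (19 choose 10)
     = 1 + 19 + 171 + 969 + 3876 + 11628 + 27132 + 50388 + 75582 + 92378 + 92378
     = 354522.

354522


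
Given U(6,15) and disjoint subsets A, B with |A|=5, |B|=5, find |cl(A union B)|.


|A union B| = 5 + 5 = 10 (disjoint).
In U(6,15), cl(S) = S if |S| < 6, else cl(S) = E.
Since 10 >= 6, cl(A union B) = E.
|cl(A union B)| = 15.

15


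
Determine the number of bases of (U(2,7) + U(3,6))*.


(M1+M2)* = M1* + M2*.
M1* = U(5,7), bases: C(7,5) = 21.
M2* = U(3,6), bases: C(6,3) = 20.
|B(M*)| = 21 * 20 = 420.

420


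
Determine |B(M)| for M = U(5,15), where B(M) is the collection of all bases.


Bases of U(5,15) are all 5-element subsets of the 15-element ground set.
Number of bases = C(15,5).
C(15,5) = 15! / (5! * 10!) = 3003.

3003


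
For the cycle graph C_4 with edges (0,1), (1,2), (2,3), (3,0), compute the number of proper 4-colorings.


P(C_4, k) = (k-1)^4 + (-1)^4*(k-1).
P(4) = (3)^4 + 3
= 81 + 3 = 84.

84


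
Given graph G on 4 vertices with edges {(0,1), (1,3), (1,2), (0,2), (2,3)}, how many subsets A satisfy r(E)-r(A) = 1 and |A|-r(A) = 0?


R(x,y) = sum over A in 2^E of x^(r(E)-r(A)) * y^(|A|-r(A)).
G has 4 vertices, 5 edges. r(E) = 3.
Enumerate all 2^5 = 32 subsets.
Count subsets with r(E)-r(A)=1 and |A|-r(A)=0: 10.

10


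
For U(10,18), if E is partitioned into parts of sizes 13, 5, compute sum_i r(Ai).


r(Ai) = min(|Ai|, 10) for each part.
Sum = min(13,10) + min(5,10)
    = 10 + 5
    = 15.

15


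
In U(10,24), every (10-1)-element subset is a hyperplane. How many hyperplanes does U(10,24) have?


Hyperplanes of U(10,24) are flats of rank 9.
In a uniform matroid, these are exactly the (9)-element subsets.
Count = (24 choose 9) = 1307504.

1307504


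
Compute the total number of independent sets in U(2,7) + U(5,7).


For a direct sum, |I(M1+M2)| = |I(M1)| * |I(M2)|.
|I(U(2,7))| = sum C(7,k) for k=0..2 = 29.
|I(U(5,7))| = sum C(7,k) for k=0..5 = 120.
Total = 29 * 120 = 3480.

3480


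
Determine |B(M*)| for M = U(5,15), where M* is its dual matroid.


The dual of U(r,n) is U(n-r, n) = U(10,15).
Bases of U(10,15) are all (10)-element subsets.
|B(M*)| = (15 choose 10) = 3003.

3003


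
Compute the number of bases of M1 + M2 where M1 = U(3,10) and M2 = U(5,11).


Bases of a direct sum M1 + M2: |B| = |B(M1)| * |B(M2)|.
|B(U(3,10))| = C(10,3) = 120.
|B(U(5,11))| = C(11,5) = 462.
Total bases = 120 * 462 = 55440.

55440


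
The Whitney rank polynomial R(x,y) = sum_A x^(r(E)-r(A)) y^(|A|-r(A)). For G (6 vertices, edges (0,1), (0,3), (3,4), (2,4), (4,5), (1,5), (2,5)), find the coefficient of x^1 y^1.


R(x,y) = sum over A in 2^E of x^(r(E)-r(A)) * y^(|A|-r(A)).
G has 6 vertices, 7 edges. r(E) = 5.
Enumerate all 2^7 = 128 subsets.
Count subsets with r(E)-r(A)=1 and |A|-r(A)=1: 7.

7


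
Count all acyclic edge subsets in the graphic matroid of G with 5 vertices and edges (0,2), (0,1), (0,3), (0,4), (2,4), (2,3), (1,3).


An independent set in a graphic matroid is an acyclic edge subset.
G has 5 vertices and 7 edges.
Enumerate all 2^7 = 128 subsets, checking for acyclicity.
Total independent sets = 82.

82


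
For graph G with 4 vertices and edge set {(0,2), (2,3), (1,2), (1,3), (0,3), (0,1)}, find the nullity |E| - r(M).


Cycle rank (nullity) = |E| - r(M) = |E| - (|V| - c).
|E| = 6, |V| = 4, c = 1.
Nullity = 6 - (4 - 1) = 6 - 3 = 3.

3


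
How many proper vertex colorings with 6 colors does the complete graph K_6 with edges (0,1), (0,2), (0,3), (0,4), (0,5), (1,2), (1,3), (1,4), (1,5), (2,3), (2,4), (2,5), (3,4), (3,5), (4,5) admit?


P(K_6, k) = k(k-1)(k-2)...(k-5).
P(6) = (6) * (5) * (4) * (3) * (2) * (1) = 720.

720


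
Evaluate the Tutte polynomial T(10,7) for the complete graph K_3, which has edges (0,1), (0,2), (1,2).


T(K_3; x,y) = x^2 + x + y.
T(10,7) = 100 + 10 + 7 = 117.

117


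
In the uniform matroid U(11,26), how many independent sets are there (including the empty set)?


Independent sets of U(11,26) are all subsets of size <= 11.
Count = C(26,0) + C(26,1) + C(26,2) + C(26,3) + C(26,4) + C(26,5) + C(26,6) + C(26,7) + C(26,8) + C(26,9) + C(26,10) + C(26,11)
     = 1 + 26 + 325 + 2600 + 14950 + 65780 + 230230 + 657800 + 1562275 + 3124550 + 5311735 + 7726160
     = 18696432.

18696432


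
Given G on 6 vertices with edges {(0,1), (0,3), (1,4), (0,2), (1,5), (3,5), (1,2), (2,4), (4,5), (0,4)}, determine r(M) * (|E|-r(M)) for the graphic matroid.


r(M) = |V| - c = 6 - 1 = 5.
nullity = |E| - r(M) = 10 - 5 = 5.
Product = 5 * 5 = 25.

25


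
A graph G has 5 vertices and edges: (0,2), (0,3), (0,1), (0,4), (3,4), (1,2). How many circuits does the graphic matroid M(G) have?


A circuit in a graphic matroid = edge set of a simple cycle.
G has 5 vertices and 6 edges.
Enumerating all minimal edge subsets forming cycles...
Total circuits found: 2.

2


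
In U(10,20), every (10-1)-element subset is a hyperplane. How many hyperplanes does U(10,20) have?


Hyperplanes of U(10,20) are flats of rank 9.
In a uniform matroid, these are exactly the (9)-element subsets.
Count = C(20,9) = 20! / (9! * 11!) = 167960.

167960


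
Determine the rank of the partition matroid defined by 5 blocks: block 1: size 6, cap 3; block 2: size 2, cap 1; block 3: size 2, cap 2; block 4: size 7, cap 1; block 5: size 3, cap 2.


Rank of a partition matroid = sum of min(|Si|, ci) for each block.
= min(6,3) + min(2,1) + min(2,2) + min(7,1) + min(3,2)
= 3 + 1 + 2 + 1 + 2
= 9.

9


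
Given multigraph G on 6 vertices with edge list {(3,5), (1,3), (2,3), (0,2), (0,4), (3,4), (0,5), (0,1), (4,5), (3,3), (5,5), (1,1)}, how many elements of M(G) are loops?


In a graphic matroid, a loop is a self-loop edge (u,u) with rank 0.
Examining all 12 edges for self-loops...
Self-loops found: (3,3), (5,5), (1,1)
Number of loops = 3.

3


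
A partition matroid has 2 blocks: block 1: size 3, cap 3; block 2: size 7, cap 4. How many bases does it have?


A basis picks exactly ci elements from block i.
Number of bases = product of C(|Si|, ci).
= C(3,3) * C(7,4)
= 1 * 35
= 35.

35


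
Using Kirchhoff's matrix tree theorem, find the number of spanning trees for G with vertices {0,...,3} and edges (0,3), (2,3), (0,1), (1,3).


By Kirchhoff's matrix tree theorem, the number of spanning trees equals
the determinant of any cofactor of the Laplacian matrix L.
G has 4 vertices and 4 edges.
Computing the (3 x 3) cofactor determinant gives 3.

3


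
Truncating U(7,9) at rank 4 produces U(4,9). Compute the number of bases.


Truncating U(7,9) to rank 4 gives U(4,9).
Bases of U(4,9) are all 4-element subsets of 9 elements.
Number of bases = C(9,4) = 9! / (4! * 5!) = 126.

126


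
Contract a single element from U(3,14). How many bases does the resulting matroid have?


Contracting e from U(3,14) gives U(2,13).
Bases of U(2,13) = C(13,2) = (13 * 12) / (1 * 2) = 78.

78


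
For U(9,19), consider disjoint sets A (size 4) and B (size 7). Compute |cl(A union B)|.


|A union B| = 4 + 7 = 11 (disjoint).
In U(9,19), cl(S) = S if |S| < 9, else cl(S) = E.
Since 11 >= 9, cl(A union B) = E.
|cl(A union B)| = 19.

19


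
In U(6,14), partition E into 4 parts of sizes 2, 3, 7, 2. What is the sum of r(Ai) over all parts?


r(Ai) = min(|Ai|, 6) for each part.
Sum = min(2,6) + min(3,6) + min(7,6) + min(2,6)
    = 2 + 3 + 6 + 2
    = 13.

13


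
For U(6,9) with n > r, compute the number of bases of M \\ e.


Deleting e from U(6,9) gives U(6,8) since n > r.
Bases of U(6,8) = (8 choose 6) = 28.

28


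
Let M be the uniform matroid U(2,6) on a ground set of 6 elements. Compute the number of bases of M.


Bases of U(2,6) are all 2-element subsets of the 6-element ground set.
Number of bases = C(6,2).
C(6,2) = (6 * 5) / (1 * 2) = 15.

15


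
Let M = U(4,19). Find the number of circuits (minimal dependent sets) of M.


In U(4,19), circuits are the (5)-element subsets.
Any set of 5 elements is dependent, and removing any one element gives
an independent set of size 4, so it is a minimal dependent set.
Number of circuits = C(19,5) = 19! / (5! * 14!) = 11628.

11628


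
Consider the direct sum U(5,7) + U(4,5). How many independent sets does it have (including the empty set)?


For a direct sum, |I(M1+M2)| = |I(M1)| * |I(M2)|.
|I(U(5,7))| = sum C(7,k) for k=0..5 = 120.
|I(U(4,5))| = sum C(5,k) for k=0..4 = 31.
Total = 120 * 31 = 3720.

3720


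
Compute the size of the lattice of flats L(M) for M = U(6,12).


Flats of U(6,12): every subset of size < 6 is a flat, plus E itself.
Count = (12 choose 0) + (12 choose 1) + (12 choose 2) + (12 choose 3) + (12 choose 4) + (12 choose 5) + 1
     = 1 + 12 + 66 + 220 + 495 + 792 + 1
     = 1587.

1587


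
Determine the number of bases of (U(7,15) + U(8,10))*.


(M1+M2)* = M1* + M2*.
M1* = U(8,15), bases: C(15,8) = 6435.
M2* = U(2,10), bases: C(10,2) = 45.
|B(M*)| = 6435 * 45 = 289575.

289575


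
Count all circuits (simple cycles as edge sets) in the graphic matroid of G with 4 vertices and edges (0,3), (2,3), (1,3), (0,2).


A circuit in a graphic matroid = edge set of a simple cycle.
G has 4 vertices and 4 edges.
Enumerating all minimal edge subsets forming cycles...
Total circuits found: 1.

1


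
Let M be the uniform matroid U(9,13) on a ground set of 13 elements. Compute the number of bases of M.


Bases of U(9,13) are all 9-element subsets of the 13-element ground set.
Number of bases = C(13,9).
C(13,9) = 13! / (9! * 4!) = 715.

715


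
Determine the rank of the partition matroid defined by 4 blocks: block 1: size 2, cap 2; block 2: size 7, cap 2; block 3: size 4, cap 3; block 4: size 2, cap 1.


Rank of a partition matroid = sum of min(|Si|, ci) for each block.
= min(2,2) + min(7,2) + min(4,3) + min(2,1)
= 2 + 2 + 3 + 1
= 8.

8


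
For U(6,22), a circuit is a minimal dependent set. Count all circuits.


In U(6,22), circuits are the (7)-element subsets.
Any set of 7 elements is dependent, and removing any one element gives
an independent set of size 6, so it is a minimal dependent set.
Number of circuits = C(22,7) = 170544.

170544


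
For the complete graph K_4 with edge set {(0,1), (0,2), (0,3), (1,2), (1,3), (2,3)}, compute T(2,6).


T(K_4; x,y) = x^3 + 3x^2 + 4xy + 2x + y^3 + 3y^2 + 2y.
Substituting x=2, y=6:
= 8 + 12 + 48 + 4 + 216 + 108 + 12
= 408.

408


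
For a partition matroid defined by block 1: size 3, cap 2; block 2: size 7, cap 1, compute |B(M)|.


A basis picks exactly ci elements from block i.
Number of bases = product of C(|Si|, ci).
= C(3,2) * C(7,1)
= 3 * 7
= 21.

21


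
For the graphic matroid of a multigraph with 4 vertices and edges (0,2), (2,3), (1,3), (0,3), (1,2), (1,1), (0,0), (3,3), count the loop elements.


In a graphic matroid, a loop is a self-loop edge (u,u) with rank 0.
Examining all 8 edges for self-loops...
Self-loops found: (1,1), (0,0), (3,3)
Number of loops = 3.

3


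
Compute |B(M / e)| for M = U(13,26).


Contracting e from U(13,26) gives U(12,25).
Bases of U(12,25) = (25 choose 12) = 5200300.

5200300


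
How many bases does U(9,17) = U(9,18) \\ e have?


Deleting e from U(9,18) gives U(9,17) since n > r.
Bases of U(9,17) = C(17,9) = 17! / (9! * 8!) = 24310.

24310


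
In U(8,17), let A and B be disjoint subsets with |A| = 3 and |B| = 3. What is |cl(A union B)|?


|A union B| = 3 + 3 = 6 (disjoint).
In U(8,17), cl(S) = S if |S| < 8, else cl(S) = E.
Since 6 < 8, cl(A union B) = A union B.
|cl(A union B)| = 6.

6


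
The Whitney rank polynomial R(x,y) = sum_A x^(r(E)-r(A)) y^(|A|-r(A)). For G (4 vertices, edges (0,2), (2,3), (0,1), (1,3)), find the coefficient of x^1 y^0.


R(x,y) = sum over A in 2^E of x^(r(E)-r(A)) * y^(|A|-r(A)).
G has 4 vertices, 4 edges. r(E) = 3.
Enumerate all 2^4 = 16 subsets.
Count subsets with r(E)-r(A)=1 and |A|-r(A)=0: 6.

6


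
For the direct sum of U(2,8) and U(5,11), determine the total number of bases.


Bases of a direct sum M1 + M2: |B| = |B(M1)| * |B(M2)|.
|B(U(2,8))| = C(8,2) = 28.
|B(U(5,11))| = C(11,5) = 462.
Total bases = 28 * 462 = 12936.

12936


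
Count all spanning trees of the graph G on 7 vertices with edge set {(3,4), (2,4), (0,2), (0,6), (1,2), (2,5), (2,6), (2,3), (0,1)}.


By Kirchhoff's matrix tree theorem, the number of spanning trees equals
the determinant of any cofactor of the Laplacian matrix L.
G has 7 vertices and 9 edges.
Computing the (6 x 6) cofactor determinant gives 24.

24


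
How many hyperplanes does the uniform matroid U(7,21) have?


Hyperplanes of U(7,21) are flats of rank 6.
In a uniform matroid, these are exactly the (6)-element subsets.
Count = (21 choose 6) = 54264.

54264


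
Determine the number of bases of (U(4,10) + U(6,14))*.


(M1+M2)* = M1* + M2*.
M1* = U(6,10), bases: C(10,6) = 210.
M2* = U(8,14), bases: C(14,8) = 3003.
|B(M*)| = 210 * 3003 = 630630.

630630


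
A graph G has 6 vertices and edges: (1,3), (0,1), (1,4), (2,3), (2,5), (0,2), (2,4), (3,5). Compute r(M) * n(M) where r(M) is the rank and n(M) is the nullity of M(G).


r(M) = |V| - c = 6 - 1 = 5.
nullity = |E| - r(M) = 8 - 5 = 3.
Product = 5 * 3 = 15.

15


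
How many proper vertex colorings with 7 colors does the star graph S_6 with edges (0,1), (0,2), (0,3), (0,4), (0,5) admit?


P(tree, k) = k * (k-1)^(5) for any tree on 6 vertices.
P(7) = 7 * 6^5 = 7 * 7776 = 54432.

54432


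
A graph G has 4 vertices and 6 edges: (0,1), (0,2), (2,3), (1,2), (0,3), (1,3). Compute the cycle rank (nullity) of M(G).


Cycle rank (nullity) = |E| - r(M) = |E| - (|V| - c).
|E| = 6, |V| = 4, c = 1.
Nullity = 6 - (4 - 1) = 6 - 3 = 3.

3


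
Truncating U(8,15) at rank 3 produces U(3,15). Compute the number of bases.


Truncating U(8,15) to rank 3 gives U(3,15).
Bases of U(3,15) are all 3-element subsets of 15 elements.
Number of bases = C(15,3) = 15! / (3! * 12!) = 455.

455


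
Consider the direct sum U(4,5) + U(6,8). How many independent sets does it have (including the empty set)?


For a direct sum, |I(M1+M2)| = |I(M1)| * |I(M2)|.
|I(U(4,5))| = sum C(5,k) for k=0..4 = 31.
|I(U(6,8))| = sum C(8,k) for k=0..6 = 247.
Total = 31 * 247 = 7657.

7657


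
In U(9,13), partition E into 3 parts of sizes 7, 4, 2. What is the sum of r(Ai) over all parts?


r(Ai) = min(|Ai|, 9) for each part.
Sum = min(7,9) + min(4,9) + min(2,9)
    = 7 + 4 + 2
    = 13.

13


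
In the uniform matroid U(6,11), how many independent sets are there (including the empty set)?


Independent sets of U(6,11) are all subsets of size <= 6.
Count = C(11,0) + C(11,1) + C(11,2) + C(11,3) + C(11,4) + C(11,5) + C(11,6)
     = 1 + 11 + 55 + 165 + 330 + 462 + 462
     = 1486.

1486


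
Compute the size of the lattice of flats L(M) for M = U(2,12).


Flats of U(2,12): every subset of size < 2 is a flat, plus E itself.
Count = (12 choose 0) + (12 choose 1) + 1
     = 1 + 12 + 1
     = 14.

14


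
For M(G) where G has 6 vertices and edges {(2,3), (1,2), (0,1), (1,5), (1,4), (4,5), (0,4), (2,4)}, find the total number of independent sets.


An independent set in a graphic matroid is an acyclic edge subset.
G has 6 vertices and 8 edges.
Enumerate all 2^8 = 256 subsets, checking for acyclicity.
Total independent sets = 162.

162


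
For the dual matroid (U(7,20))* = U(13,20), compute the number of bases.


The dual of U(r,n) is U(n-r, n) = U(13,20).
Bases of U(13,20) are all (13)-element subsets.
|B(M*)| = C(20,13) = 20! / (13! * 7!) = 77520.

77520


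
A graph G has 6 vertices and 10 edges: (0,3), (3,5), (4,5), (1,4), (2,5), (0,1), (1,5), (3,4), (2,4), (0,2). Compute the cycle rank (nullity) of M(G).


Cycle rank (nullity) = |E| - r(M) = |E| - (|V| - c).
|E| = 10, |V| = 6, c = 1.
Nullity = 10 - (6 - 1) = 10 - 5 = 5.

5


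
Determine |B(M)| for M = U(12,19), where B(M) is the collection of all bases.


Bases of U(12,19) are all 12-element subsets of the 19-element ground set.
Number of bases = C(19,12).
(19 choose 12) = 50388.

50388


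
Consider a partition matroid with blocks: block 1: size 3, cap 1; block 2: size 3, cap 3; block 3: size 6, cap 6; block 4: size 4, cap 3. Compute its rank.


Rank of a partition matroid = sum of min(|Si|, ci) for each block.
= min(3,1) + min(3,3) + min(6,6) + min(4,3)
= 1 + 3 + 6 + 3
= 13.

13


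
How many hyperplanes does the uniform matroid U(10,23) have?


Hyperplanes of U(10,23) are flats of rank 9.
In a uniform matroid, these are exactly the (9)-element subsets.
Count = C(23,9) = 817190.

817190


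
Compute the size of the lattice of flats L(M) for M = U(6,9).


Flats of U(6,9): every subset of size < 6 is a flat, plus E itself.
Count = C(9,0) + C(9,1) + C(9,2) + C(9,3) + C(9,4) + C(9,5) + 1
     = 1 + 9 + 36 + 84 + 126 + 126 + 1
     = 383.

383


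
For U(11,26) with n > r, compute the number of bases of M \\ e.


Deleting e from U(11,26) gives U(11,25) since n > r.
Bases of U(11,25) = C(25,11) = 4457400.

4457400


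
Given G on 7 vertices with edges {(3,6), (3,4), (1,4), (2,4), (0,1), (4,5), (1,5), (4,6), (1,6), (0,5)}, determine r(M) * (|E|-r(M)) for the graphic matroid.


r(M) = |V| - c = 7 - 1 = 6.
nullity = |E| - r(M) = 10 - 6 = 4.
Product = 6 * 4 = 24.

24


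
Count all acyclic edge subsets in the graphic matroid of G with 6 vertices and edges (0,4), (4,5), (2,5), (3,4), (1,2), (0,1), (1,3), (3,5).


An independent set in a graphic matroid is an acyclic edge subset.
G has 6 vertices and 8 edges.
Enumerate all 2^8 = 256 subsets, checking for acyclicity.
Total independent sets = 190.

190


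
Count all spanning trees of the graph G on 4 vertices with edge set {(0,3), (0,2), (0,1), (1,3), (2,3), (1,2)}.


By Kirchhoff's matrix tree theorem, the number of spanning trees equals
the determinant of any cofactor of the Laplacian matrix L.
G has 4 vertices and 6 edges.
Computing the (3 x 3) cofactor determinant gives 16.

16


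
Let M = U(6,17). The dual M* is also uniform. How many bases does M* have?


The dual of U(r,n) is U(n-r, n) = U(11,17).
Bases of U(11,17) are all (11)-element subsets.
|B(M*)| = (17 choose 11) = 12376.

12376


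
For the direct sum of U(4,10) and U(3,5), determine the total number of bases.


Bases of a direct sum M1 + M2: |B| = |B(M1)| * |B(M2)|.
|B(U(4,10))| = C(10,4) = 210.
|B(U(3,5))| = C(5,3) = 10.
Total bases = 210 * 10 = 2100.

2100


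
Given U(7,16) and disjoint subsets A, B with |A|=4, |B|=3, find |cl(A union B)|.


|A union B| = 4 + 3 = 7 (disjoint).
In U(7,16), cl(S) = S if |S| < 7, else cl(S) = E.
Since 7 >= 7, cl(A union B) = E.
|cl(A union B)| = 16.

16


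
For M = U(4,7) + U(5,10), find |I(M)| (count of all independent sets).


For a direct sum, |I(M1+M2)| = |I(M1)| * |I(M2)|.
|I(U(4,7))| = sum C(7,k) for k=0..4 = 99.
|I(U(5,10))| = sum C(10,k) for k=0..5 = 638.
Total = 99 * 638 = 63162.

63162


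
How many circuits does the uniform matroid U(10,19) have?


In U(10,19), circuits are the (11)-element subsets.
Any set of 11 elements is dependent, and removing any one element gives
an independent set of size 10, so it is a minimal dependent set.
Number of circuits = C(19,11) = 75582.

75582


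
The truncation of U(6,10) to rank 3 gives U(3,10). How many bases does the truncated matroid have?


Truncating U(6,10) to rank 3 gives U(3,10).
Bases of U(3,10) are all 3-element subsets of 10 elements.
Number of bases = C(10,3) = (10 * 9 * 8) / (1 * 2 * 3) = 120.

120


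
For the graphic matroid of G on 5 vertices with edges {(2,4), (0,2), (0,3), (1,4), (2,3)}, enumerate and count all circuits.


A circuit in a graphic matroid = edge set of a simple cycle.
G has 5 vertices and 5 edges.
Enumerating all minimal edge subsets forming cycles...
Total circuits found: 1.

1


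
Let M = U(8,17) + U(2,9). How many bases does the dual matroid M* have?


(M1+M2)* = M1* + M2*.
M1* = U(9,17), bases: C(17,9) = 24310.
M2* = U(7,9), bases: C(9,7) = 36.
|B(M*)| = 24310 * 36 = 875160.

875160


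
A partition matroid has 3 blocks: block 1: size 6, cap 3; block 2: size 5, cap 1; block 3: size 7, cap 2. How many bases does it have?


A basis picks exactly ci elements from block i.
Number of bases = product of C(|Si|, ci).
= C(6,3) * C(5,1) * C(7,2)
= 20 * 5 * 21
= 2100.

2100


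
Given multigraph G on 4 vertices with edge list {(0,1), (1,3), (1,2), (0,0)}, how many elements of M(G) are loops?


In a graphic matroid, a loop is a self-loop edge (u,u) with rank 0.
Examining all 4 edges for self-loops...
Self-loops found: (0,0)
Number of loops = 1.

1


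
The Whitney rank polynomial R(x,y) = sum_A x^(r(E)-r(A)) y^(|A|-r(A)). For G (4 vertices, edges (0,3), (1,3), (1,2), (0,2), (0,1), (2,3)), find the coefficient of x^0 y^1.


R(x,y) = sum over A in 2^E of x^(r(E)-r(A)) * y^(|A|-r(A)).
G has 4 vertices, 6 edges. r(E) = 3.
Enumerate all 2^6 = 64 subsets.
Count subsets with r(E)-r(A)=0 and |A|-r(A)=1: 15.

15


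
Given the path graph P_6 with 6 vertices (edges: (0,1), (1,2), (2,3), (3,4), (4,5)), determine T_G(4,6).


A path on 6 vertices is a tree with 5 edges.
T(x,y) = x^(5) for any tree.
T(4,6) = 4^5 = 1024.

1024


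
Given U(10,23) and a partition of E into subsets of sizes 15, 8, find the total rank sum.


r(Ai) = min(|Ai|, 10) for each part.
Sum = min(15,10) + min(8,10)
    = 10 + 8
    = 18.

18


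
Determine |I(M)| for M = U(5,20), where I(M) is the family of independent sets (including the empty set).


Independent sets of U(5,20) are all subsets of size <= 5.
Count = C(20,0) + C(20,1) + C(20,2) + C(20,3) + C(20,4) + C(20,5)
     = 1 + 20 + 190 + 1140 + 4845 + 15504
     = 21700.

21700


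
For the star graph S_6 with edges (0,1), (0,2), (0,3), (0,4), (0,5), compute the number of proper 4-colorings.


P(tree, k) = k * (k-1)^(5) for any tree on 6 vertices.
P(4) = 4 * 3^5 = 4 * 243 = 972.

972


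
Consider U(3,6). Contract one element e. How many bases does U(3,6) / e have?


Contracting e from U(3,6) gives U(2,5).
Bases of U(2,5) = (5 choose 2) = 10.

10


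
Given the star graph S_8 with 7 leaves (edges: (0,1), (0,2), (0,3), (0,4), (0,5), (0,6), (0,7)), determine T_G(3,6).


A star on 8 vertices is a tree with 7 edges.
T(x,y) = x^(7) for any tree.
T(3,6) = 3^7 = 2187.

2187


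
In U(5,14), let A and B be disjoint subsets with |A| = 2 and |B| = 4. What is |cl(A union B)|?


|A union B| = 2 + 4 = 6 (disjoint).
In U(5,14), cl(S) = S if |S| < 5, else cl(S) = E.
Since 6 >= 5, cl(A union B) = E.
|cl(A union B)| = 14.

14


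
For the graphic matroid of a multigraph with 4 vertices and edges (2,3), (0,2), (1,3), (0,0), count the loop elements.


In a graphic matroid, a loop is a self-loop edge (u,u) with rank 0.
Examining all 4 edges for self-loops...
Self-loops found: (0,0)
Number of loops = 1.

1


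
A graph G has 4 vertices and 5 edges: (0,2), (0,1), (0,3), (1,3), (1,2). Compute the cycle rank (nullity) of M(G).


Cycle rank (nullity) = |E| - r(M) = |E| - (|V| - c).
|E| = 5, |V| = 4, c = 1.
Nullity = 5 - (4 - 1) = 5 - 3 = 2.

2


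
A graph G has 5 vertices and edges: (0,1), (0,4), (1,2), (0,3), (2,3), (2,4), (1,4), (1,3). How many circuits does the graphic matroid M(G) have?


A circuit in a graphic matroid = edge set of a simple cycle.
G has 5 vertices and 8 edges.
Enumerating all minimal edge subsets forming cycles...
Total circuits found: 13.

13


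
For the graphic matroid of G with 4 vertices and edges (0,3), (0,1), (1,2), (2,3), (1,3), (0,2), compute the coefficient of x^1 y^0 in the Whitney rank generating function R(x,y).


R(x,y) = sum over A in 2^E of x^(r(E)-r(A)) * y^(|A|-r(A)).
G has 4 vertices, 6 edges. r(E) = 3.
Enumerate all 2^6 = 64 subsets.
Count subsets with r(E)-r(A)=1 and |A|-r(A)=0: 15.

15


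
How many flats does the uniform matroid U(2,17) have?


Flats of U(2,17): every subset of size < 2 is a flat, plus E itself.
Count = C(17,0) + C(17,1) + 1
     = 1 + 17 + 1
     = 19.

19


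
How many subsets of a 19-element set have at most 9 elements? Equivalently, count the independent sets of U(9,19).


Independent sets of U(9,19) are all subsets of size <= 9.
Count = C(19,0) + C(19,1) + C(19,2) + C(19,3) + C(19,4) + C(19,5) + C(19,6) + C(19,7) + C(19,8) + C(19,9)
     = 1 + 19 + 171 + 969 + 3876 + 11628 + 27132 + 50388 + 75582 + 92378
     = 262144.

262144


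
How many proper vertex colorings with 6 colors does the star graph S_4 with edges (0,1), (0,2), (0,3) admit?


P(tree, k) = k * (k-1)^(3) for any tree on 4 vertices.
P(6) = 6 * 5^3 = 6 * 125 = 750.

750


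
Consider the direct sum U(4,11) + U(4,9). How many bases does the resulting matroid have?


Bases of a direct sum M1 + M2: |B| = |B(M1)| * |B(M2)|.
|B(U(4,11))| = C(11,4) = 330.
|B(U(4,9))| = C(9,4) = 126.
Total bases = 330 * 126 = 41580.

41580


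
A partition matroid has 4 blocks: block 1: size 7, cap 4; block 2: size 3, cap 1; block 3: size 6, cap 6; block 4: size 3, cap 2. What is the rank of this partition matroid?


Rank of a partition matroid = sum of min(|Si|, ci) for each block.
= min(7,4) + min(3,1) + min(6,6) + min(3,2)
= 4 + 1 + 6 + 2
= 13.

13


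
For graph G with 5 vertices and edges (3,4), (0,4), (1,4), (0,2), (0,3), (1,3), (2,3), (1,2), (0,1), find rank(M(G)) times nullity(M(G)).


r(M) = |V| - c = 5 - 1 = 4.
nullity = |E| - r(M) = 9 - 4 = 5.
Product = 4 * 5 = 20.

20


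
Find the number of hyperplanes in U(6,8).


Hyperplanes of U(6,8) are flats of rank 5.
In a uniform matroid, these are exactly the (5)-element subsets.
Count = C(8,5) = 56.

56


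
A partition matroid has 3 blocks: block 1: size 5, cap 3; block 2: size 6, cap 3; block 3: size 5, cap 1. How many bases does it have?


A basis picks exactly ci elements from block i.
Number of bases = product of C(|Si|, ci).
= C(5,3) * C(6,3) * C(5,1)
= 10 * 20 * 5
= 1000.

1000


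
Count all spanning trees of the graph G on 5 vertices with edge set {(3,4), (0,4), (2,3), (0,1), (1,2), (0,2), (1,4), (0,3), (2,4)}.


By Kirchhoff's matrix tree theorem, the number of spanning trees equals
the determinant of any cofactor of the Laplacian matrix L.
G has 5 vertices and 9 edges.
Computing the (4 x 4) cofactor determinant gives 75.

75


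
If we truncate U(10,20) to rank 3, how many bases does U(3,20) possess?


Truncating U(10,20) to rank 3 gives U(3,20).
Bases of U(3,20) are all 3-element subsets of 20 elements.
Number of bases = (20 choose 3) = 1140.

1140


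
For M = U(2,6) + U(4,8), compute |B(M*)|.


(M1+M2)* = M1* + M2*.
M1* = U(4,6), bases: C(6,4) = 15.
M2* = U(4,8), bases: C(8,4) = 70.
|B(M*)| = 15 * 70 = 1050.

1050


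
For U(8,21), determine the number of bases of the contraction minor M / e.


Contracting e from U(8,21) gives U(7,20).
Bases of U(7,20) = C(20,7) = 77520.

77520


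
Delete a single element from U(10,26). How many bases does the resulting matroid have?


Deleting e from U(10,26) gives U(10,25) since n > r.
Bases of U(10,25) = C(25,10) = 3268760.

3268760


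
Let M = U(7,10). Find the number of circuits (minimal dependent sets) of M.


In U(7,10), circuits are the (8)-element subsets.
Any set of 8 elements is dependent, and removing any one element gives
an independent set of size 7, so it is a minimal dependent set.
Number of circuits = (10 choose 8) = 45.

45


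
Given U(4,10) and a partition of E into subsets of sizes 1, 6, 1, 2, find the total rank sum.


r(Ai) = min(|Ai|, 4) for each part.
Sum = min(1,4) + min(6,4) + min(1,4) + min(2,4)
    = 1 + 4 + 1 + 2
    = 8.

8


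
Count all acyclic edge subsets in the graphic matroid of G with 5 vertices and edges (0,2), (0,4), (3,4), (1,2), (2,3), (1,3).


An independent set in a graphic matroid is an acyclic edge subset.
G has 5 vertices and 6 edges.
Enumerate all 2^6 = 64 subsets, checking for acyclicity.
Total independent sets = 52.

52


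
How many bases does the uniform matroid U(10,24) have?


Bases of U(10,24) are all 10-element subsets of the 24-element ground set.
Number of bases = C(24,10).
C(24,10) = 1961256.

1961256


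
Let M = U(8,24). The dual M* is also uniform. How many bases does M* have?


The dual of U(r,n) is U(n-r, n) = U(16,24).
Bases of U(16,24) are all (16)-element subsets.
|B(M*)| = (24 choose 16) = 735471.

735471


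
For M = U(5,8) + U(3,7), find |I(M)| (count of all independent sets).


For a direct sum, |I(M1+M2)| = |I(M1)| * |I(M2)|.
|I(U(5,8))| = sum C(8,k) for k=0..5 = 219.
|I(U(3,7))| = sum C(7,k) for k=0..3 = 64.
Total = 219 * 64 = 14016.

14016


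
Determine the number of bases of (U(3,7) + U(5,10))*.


(M1+M2)* = M1* + M2*.
M1* = U(4,7), bases: C(7,4) = 35.
M2* = U(5,10), bases: C(10,5) = 252.
|B(M*)| = 35 * 252 = 8820.

8820


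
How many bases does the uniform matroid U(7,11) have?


Bases of U(7,11) are all 7-element subsets of the 11-element ground set.
Number of bases = C(11,7).
C(11,7) = 11! / (7! * 4!) = 330.

330


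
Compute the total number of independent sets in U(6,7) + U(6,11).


For a direct sum, |I(M1+M2)| = |I(M1)| * |I(M2)|.
|I(U(6,7))| = sum C(7,k) for k=0..6 = 127.
|I(U(6,11))| = sum C(11,k) for k=0..6 = 1486.
Total = 127 * 1486 = 188722.

188722


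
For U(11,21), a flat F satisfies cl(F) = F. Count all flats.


Flats of U(11,21): every subset of size < 11 is a flat, plus E itself.
Count = (21 choose 0) + (21 choose 1) + (21 choose 2) + (21 choose 3) + (21 choose 4) + (21 choose 5) + (21 choose 6) + (21 choose 7) + (21 choose 8) + (21 choose 9) + (21 choose 10) + 1
     = 1 + 21 + 210 + 1330 + 5985 + 20349 + 54264 + 116280 + 203490 + 293930 + 352716 + 1
     = 1048577.

1048577


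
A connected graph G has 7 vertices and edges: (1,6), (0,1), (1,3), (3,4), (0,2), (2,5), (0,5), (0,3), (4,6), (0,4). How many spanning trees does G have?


By Kirchhoff's matrix tree theorem, the number of spanning trees equals
the determinant of any cofactor of the Laplacian matrix L.
G has 7 vertices and 10 edges.
Computing the (6 x 6) cofactor determinant gives 72.

72


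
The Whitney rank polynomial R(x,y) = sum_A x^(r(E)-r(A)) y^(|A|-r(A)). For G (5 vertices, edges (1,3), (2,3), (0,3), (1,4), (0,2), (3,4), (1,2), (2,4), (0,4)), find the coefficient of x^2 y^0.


R(x,y) = sum over A in 2^E of x^(r(E)-r(A)) * y^(|A|-r(A)).
G has 5 vertices, 9 edges. r(E) = 4.
Enumerate all 2^9 = 512 subsets.
Count subsets with r(E)-r(A)=2 and |A|-r(A)=0: 36.

36


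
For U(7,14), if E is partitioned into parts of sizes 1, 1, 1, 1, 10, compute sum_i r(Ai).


r(Ai) = min(|Ai|, 7) for each part.
Sum = min(1,7) + min(1,7) + min(1,7) + min(1,7) + min(10,7)
    = 1 + 1 + 1 + 1 + 7
    = 11.

11


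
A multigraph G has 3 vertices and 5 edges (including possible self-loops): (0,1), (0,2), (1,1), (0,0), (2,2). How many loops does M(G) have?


In a graphic matroid, a loop is a self-loop edge (u,u) with rank 0.
Examining all 5 edges for self-loops...
Self-loops found: (1,1), (0,0), (2,2)
Number of loops = 3.

3


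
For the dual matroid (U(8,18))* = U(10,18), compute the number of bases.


The dual of U(r,n) is U(n-r, n) = U(10,18).
Bases of U(10,18) are all (10)-element subsets.
|B(M*)| = C(18,10) = 18! / (10! * 8!) = 43758.

43758


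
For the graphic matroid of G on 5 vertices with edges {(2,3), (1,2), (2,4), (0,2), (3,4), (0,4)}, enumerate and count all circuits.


A circuit in a graphic matroid = edge set of a simple cycle.
G has 5 vertices and 6 edges.
Enumerating all minimal edge subsets forming cycles...
Total circuits found: 3.

3


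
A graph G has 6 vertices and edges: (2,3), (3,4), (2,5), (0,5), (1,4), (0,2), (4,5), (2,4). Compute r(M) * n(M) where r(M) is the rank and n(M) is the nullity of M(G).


r(M) = |V| - c = 6 - 1 = 5.
nullity = |E| - r(M) = 8 - 5 = 3.
Product = 5 * 3 = 15.

15


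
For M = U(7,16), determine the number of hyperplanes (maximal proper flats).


Hyperplanes of U(7,16) are flats of rank 6.
In a uniform matroid, these are exactly the (6)-element subsets.
Count = (16 choose 6) = 8008.

8008


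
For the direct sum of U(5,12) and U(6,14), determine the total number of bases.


Bases of a direct sum M1 + M2: |B| = |B(M1)| * |B(M2)|.
|B(U(5,12))| = C(12,5) = 792.
|B(U(6,14))| = C(14,6) = 3003.
Total bases = 792 * 3003 = 2378376.

2378376


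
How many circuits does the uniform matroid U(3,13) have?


In U(3,13), circuits are the (4)-element subsets.
Any set of 4 elements is dependent, and removing any one element gives
an independent set of size 3, so it is a minimal dependent set.
Number of circuits = C(13,4) = (13 * 12 * 11 * 10) / (1 * 2 * 3 * 4) = 715.

715


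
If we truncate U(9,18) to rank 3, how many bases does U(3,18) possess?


Truncating U(9,18) to rank 3 gives U(3,18).
Bases of U(3,18) are all 3-element subsets of 18 elements.
Number of bases = C(18,3) = 18! / (3! * 15!) = 816.

816


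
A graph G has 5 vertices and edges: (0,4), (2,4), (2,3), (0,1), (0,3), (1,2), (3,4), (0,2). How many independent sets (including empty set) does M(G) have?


An independent set in a graphic matroid is an acyclic edge subset.
G has 5 vertices and 8 edges.
Enumerate all 2^8 = 256 subsets, checking for acyclicity.
Total independent sets = 128.

128
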